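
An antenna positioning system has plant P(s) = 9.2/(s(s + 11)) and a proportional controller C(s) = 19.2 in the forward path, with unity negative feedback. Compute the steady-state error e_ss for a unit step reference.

0

The open loop C(s)P(s) has a pole at the origin (type 1), so the static position error constant is infinite and e_ss = 1/(1+∞) = 0.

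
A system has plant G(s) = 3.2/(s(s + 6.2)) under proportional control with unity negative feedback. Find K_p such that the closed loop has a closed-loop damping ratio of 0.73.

Closed-loop characteristic equation: s² + 6.2s + K_p·3.2 = 0.
So ω_n = √(3.2K_p) and 2ζω_n = 6.2, giving ζ = 6.2/(2√(3.2K_p)).
Setting ζ = 0.73: √(3.2K_p) = 6.2/(2·0.73) = 4.247, so K_p = 18.03/3.2 = 5.64.

K_p = 5.64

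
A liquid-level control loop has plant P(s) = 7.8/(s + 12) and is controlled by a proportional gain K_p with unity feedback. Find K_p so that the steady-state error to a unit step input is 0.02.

For a type-0 loop with proportional control, e_ss = 1/(1 + K_p·P(0)).
P(0) = 0.65. Require 1/(1 + K_p·0.65) = 0.02, so 1 + 0.65·K_p = 50.
K_p = (50 − 1)/0.65 = 75.4.

K_p = 75.4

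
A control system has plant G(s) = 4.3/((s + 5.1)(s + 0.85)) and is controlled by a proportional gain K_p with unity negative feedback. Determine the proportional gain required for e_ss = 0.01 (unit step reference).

K_p = 99.8

For a type-0 loop with proportional control, e_ss = 1/(1 + K_p·G(0)).
G(0) = 0.9919. Require 1/(1 + K_p·0.9919) = 0.01, so 1 + 0.9919·K_p = 100.
K_p = (100 − 1)/0.9919 = 99.8.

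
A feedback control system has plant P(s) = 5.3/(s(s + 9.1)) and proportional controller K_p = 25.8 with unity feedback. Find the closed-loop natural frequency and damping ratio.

ω_n = 11.7 rad/s, ζ = 0.389

1 + K_p·P(s) = 0 gives s² + 9.1s + 136.7 = 0.
Matching s² + 2ζω_n s + ω_n²: ω_n = √136.7 = 11.69 rad/s and 2ζω_n = 9.1, so ζ = 9.1/(2·11.69) = 0.389.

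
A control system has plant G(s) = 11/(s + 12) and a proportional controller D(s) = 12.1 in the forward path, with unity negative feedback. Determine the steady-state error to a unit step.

The loop is type 0. Static position error constant K_pos = D(0)·G(0) = 12.1·0.9167 = 11.09.
Steady-state error to a unit step: e_ss = 1/(1+K_pos) = 1/12.09 = 0.0827.

0.0827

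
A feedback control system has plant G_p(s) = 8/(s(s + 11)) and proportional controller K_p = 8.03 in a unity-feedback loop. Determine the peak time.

T_p = 0.539 s

From 1 + K_pG_p(s) = 0: s² + 11s + 64.24 = 0 ⇒ ω_n = 8.015, ζ = 0.6862.
Damped frequency ω_d = ω_n√(1−ζ²) = 5.83 rad/s, so peak time T_p = π/ω_d = 0.539 s.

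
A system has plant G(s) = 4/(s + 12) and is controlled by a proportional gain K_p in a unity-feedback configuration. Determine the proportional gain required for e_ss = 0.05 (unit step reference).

K_p = 57

Steady-state error for a unit step on this type-0 loop is 1/(1 + K_p·G(0)).
G(0) = 0.3333. Require 1/(1 + K_p·0.3333) = 0.05, so 1 + 0.3333·K_p = 20.
K_p = (20 − 1)/0.3333 = 57.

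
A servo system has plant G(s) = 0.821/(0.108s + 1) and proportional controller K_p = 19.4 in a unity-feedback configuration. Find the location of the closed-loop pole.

Closed loop: T(s) = K_p·G/(1+K_p·G) = 15.93/(0.108s + 1 + 15.93), with pole at s = −(1 + 15.93)/0.108 = −156.7.

s = -156.7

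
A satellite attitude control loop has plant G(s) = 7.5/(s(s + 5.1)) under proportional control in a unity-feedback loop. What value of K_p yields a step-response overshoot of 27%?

K_p = 5.86

From %OS = 100·exp(−πζ/√(1−ζ²)) = 27%, ζ = −ln(0.27)/√(π²+ln²(0.27)) = 0.3847.
Characteristic equation s² + 5.1s + 7.5K_p = 0 gives ζ = 5.1/(2√(7.5K_p)).
Setting ζ = 0.3847: √(7.5K_p) = 5.1/(2·0.3847) = 6.629, so K_p = 43.94/7.5 = 5.86.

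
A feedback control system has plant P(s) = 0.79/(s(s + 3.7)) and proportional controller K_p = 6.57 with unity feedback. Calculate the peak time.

T_p = 2.36 s

Closed-loop characteristic equation: s² + 3.7s + 5.19 = 0, so ω_n = 2.278 rad/s and ζ = 3.7/(2·2.278) = 0.812.
Damped frequency ω_d = ω_n√(1−ζ²) = 1.33 rad/s, so peak time T_p = π/ω_d = 2.36 s.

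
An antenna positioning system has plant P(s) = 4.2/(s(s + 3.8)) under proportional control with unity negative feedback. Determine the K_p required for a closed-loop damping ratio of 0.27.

Closed-loop characteristic equation: s² + 3.8s + K_p·4.2 = 0.
So ω_n = √(4.2K_p) and 2ζω_n = 3.8, giving ζ = 3.8/(2√(4.2K_p)).
Setting ζ = 0.27: √(4.2K_p) = 3.8/(2·0.27) = 7.037, so K_p = 49.52/4.2 = 11.8.

K_p = 11.8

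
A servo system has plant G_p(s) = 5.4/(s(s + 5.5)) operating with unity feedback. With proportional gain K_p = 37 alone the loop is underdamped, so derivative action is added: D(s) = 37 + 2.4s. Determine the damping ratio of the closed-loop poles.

ζ = 0.653

Forward path: (37 + 2.4s)·5.4/(s(s+5.5)). The closed-loop characteristic equation is s² + (5.5 + 5.4·2.4)s + 5.4·37 = 0.
That is s² + 18.46s + 199.8 = 0, so ω_n = 14.14 rad/s and ζ = 18.46/(2·14.14) = 0.653.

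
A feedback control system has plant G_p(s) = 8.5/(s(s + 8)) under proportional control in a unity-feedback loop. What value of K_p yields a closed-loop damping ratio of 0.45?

Closed-loop characteristic equation: s² + 8s + K_p·8.5 = 0.
So ω_n = √(8.5K_p) and 2ζω_n = 8, giving ζ = 8/(2√(8.5K_p)).
Setting ζ = 0.45: √(8.5K_p) = 8/(2·0.45) = 8.889, so K_p = 79.01/8.5 = 9.3.

K_p = 9.3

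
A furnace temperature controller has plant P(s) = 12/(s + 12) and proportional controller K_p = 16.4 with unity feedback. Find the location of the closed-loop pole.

s = -208.8

Closed-loop transfer function: T(s) = K_p·P(s)/(1 + K_p·P(s)) = 196.8/(s + 12 + 196.8) = 196.8/(s + 208.8).
The closed-loop pole is at s = −208.8.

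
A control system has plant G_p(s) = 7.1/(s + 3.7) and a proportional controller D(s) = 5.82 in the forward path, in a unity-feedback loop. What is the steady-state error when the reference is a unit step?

0.0822

The loop is type 0. Static position error constant K_pos = D(0)·G_p(0) = 5.82·1.919 = 11.17.
Steady-state error to a unit step: e_ss = 1/(1+K_pos) = 1/12.17 = 0.0822.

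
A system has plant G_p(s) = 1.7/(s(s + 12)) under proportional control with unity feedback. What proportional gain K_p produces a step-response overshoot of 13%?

K_p = 71.4

From %OS = 100·exp(−πζ/√(1−ζ²)) = 13%, ζ = −ln(0.13)/√(π²+ln²(0.13)) = 0.5446.
Characteristic equation s² + 12s + 1.7K_p = 0 gives ζ = 12/(2√(1.7K_p)).
Setting ζ = 0.5446: √(1.7K_p) = 12/(2·0.5446) = 11.02, so K_p = 121.4/1.7 = 71.4.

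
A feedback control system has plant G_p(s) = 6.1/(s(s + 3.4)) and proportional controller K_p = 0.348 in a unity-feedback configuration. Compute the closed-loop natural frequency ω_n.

ω_n = 1.46 rad/s

The closed-loop denominator is s(s+3.4) + 0.348·6.1 = s² + 3.4s + 2.123.
So ω_n² = 2.123 ⇒ ω_n = 1.457 rad/s, and ζ = 3.4/(2ω_n) = 1.17.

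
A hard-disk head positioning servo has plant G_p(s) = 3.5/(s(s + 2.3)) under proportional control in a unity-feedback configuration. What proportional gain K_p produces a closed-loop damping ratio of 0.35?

Closed-loop characteristic equation: s² + 2.3s + K_p·3.5 = 0.
So ω_n = √(3.5K_p) and 2ζω_n = 2.3, giving ζ = 2.3/(2√(3.5K_p)).
Setting ζ = 0.35: √(3.5K_p) = 2.3/(2·0.35) = 3.286, so K_p = 10.8/3.5 = 3.08.

K_p = 3.08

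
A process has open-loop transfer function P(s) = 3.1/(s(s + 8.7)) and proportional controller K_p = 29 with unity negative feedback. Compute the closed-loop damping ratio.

ζ = 0.459

1 + K_p·P(s) = 0 gives s² + 8.7s + 89.9 = 0.
Matching s² + 2ζω_n s + ω_n²: ω_n = √89.9 = 9.482 rad/s and 2ζω_n = 8.7, so ζ = 8.7/(2·9.482) = 0.459.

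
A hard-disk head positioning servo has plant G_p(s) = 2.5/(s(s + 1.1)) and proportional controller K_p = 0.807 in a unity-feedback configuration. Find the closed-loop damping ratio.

ζ = 0.387

The closed-loop denominator is s(s+1.1) + 0.807·2.5 = s² + 1.1s + 2.018.
So ω_n² = 2.018 ⇒ ω_n = 1.42 rad/s, and ζ = 1.1/(2ω_n) = 0.387.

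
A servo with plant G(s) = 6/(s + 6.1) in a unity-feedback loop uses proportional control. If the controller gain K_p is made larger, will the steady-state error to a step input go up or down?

The position error constant K_pos = K_p·G(0) grows with K_p, and e_ss = 1/(1+K_pos) falls.

decrease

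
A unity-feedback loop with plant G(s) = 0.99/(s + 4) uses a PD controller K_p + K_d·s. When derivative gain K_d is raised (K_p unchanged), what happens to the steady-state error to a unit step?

unchanged

At s = 0 the derivative term contributes nothing: C(0) = K_p regardless of K_d, so K_pos = K_p·G(0) and e_ss are unchanged.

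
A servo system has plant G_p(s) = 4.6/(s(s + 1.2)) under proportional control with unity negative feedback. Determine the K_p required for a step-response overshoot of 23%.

From %OS = 100·exp(−πζ/√(1−ζ²)) = 23%, ζ = −ln(0.23)/√(π²+ln²(0.23)) = 0.4237.
Characteristic equation s² + 1.2s + 4.6K_p = 0 gives ζ = 1.2/(2√(4.6K_p)).
Setting ζ = 0.4237: √(4.6K_p) = 1.2/(2·0.4237) = 1.416, so K_p = 2.005/4.6 = 0.436.

K_p = 0.436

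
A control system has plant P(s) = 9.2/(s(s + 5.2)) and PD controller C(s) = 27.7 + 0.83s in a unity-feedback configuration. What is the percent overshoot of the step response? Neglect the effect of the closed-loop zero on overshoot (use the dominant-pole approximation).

25.2%

Forward path: (27.7 + 0.83s)·9.2/(s(s+5.2)). The closed-loop characteristic equation is s² + (5.2 + 9.2·0.83)s + 9.2·27.7 = 0.
That is s² + 12.84s + 254.8 = 0, so ω_n = 15.96 rad/s and ζ = 12.84/(2·15.96) = 0.402.
%OS = 100·exp(−πζ/√(1−ζ²)) = 25.2%.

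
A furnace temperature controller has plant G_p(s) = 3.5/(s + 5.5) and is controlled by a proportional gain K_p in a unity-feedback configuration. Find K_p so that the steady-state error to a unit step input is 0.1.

K_p = 14.1

Steady-state error for a unit step on this type-0 loop is 1/(1 + K_p·G_p(0)).
G_p(0) = 0.6364. Require 1/(1 + K_p·0.6364) = 0.1, so 1 + 0.6364·K_p = 10.
K_p = (10 − 1)/0.6364 = 14.1.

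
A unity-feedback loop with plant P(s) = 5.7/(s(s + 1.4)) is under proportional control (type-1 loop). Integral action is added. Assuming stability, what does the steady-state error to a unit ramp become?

The integrator raises the loop to type 2, so K_v → ∞ and e_ss to a ramp is zero.

0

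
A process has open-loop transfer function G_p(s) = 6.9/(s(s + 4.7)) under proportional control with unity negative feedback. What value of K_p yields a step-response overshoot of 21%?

K_p = 4.04

From %OS = 100·exp(−πζ/√(1−ζ²)) = 21%, ζ = −ln(0.21)/√(π²+ln²(0.21)) = 0.4449.
Characteristic equation s² + 4.7s + 6.9K_p = 0 gives ζ = 4.7/(2√(6.9K_p)).
Setting ζ = 0.4449: √(6.9K_p) = 4.7/(2·0.4449) = 5.282, so K_p = 27.9/6.9 = 4.04.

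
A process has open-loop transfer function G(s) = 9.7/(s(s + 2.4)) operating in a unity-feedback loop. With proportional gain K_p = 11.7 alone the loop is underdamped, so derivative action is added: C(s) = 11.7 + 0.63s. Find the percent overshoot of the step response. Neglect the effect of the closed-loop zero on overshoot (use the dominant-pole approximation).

Forward path: (11.7 + 0.63s)·9.7/(s(s+2.4)). The closed-loop characteristic equation is s² + (2.4 + 9.7·0.63)s + 9.7·11.7 = 0.
That is s² + 8.511s + 113.5 = 0, so ω_n = 10.65 rad/s and ζ = 8.511/(2·10.65) = 0.3995.
%OS = 100·exp(−πζ/√(1−ζ²)) = 25.4%.

25.4%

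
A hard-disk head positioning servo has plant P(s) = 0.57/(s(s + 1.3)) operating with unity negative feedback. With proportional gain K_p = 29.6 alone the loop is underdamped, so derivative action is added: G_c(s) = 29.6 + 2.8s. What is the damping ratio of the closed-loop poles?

ζ = 0.353

Forward path: (29.6 + 2.8s)·0.57/(s(s+1.3)). The closed-loop characteristic equation is s² + (1.3 + 0.57·2.8)s + 0.57·29.6 = 0.
That is s² + 2.896s + 16.87 = 0, so ω_n = 4.108 rad/s and ζ = 2.896/(2·4.108) = 0.3525.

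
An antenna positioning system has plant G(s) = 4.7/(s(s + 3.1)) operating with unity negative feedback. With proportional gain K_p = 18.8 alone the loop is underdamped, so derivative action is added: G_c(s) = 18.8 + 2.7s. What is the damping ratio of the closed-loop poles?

ζ = 0.84

Forward path: (18.8 + 2.7s)·4.7/(s(s+3.1)). The closed-loop characteristic equation is s² + (3.1 + 4.7·2.7)s + 4.7·18.8 = 0.
That is s² + 15.79s + 88.36 = 0, so ω_n = 9.4 rad/s and ζ = 15.79/(2·9.4) = 0.8399.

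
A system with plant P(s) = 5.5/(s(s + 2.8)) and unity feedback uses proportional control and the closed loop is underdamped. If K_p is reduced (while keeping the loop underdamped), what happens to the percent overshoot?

decrease

ζ = 2.8/(2√(5.5K_p)) rises as K_p falls; higher damping means less overshoot.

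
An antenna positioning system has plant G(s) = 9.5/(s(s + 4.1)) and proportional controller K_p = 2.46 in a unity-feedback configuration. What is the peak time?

From 1 + K_pG(s) = 0: s² + 4.1s + 23.37 = 0 ⇒ ω_n = 4.834, ζ = 0.4241.
Damped frequency ω_d = ω_n√(1−ζ²) = 4.378 rad/s, so peak time T_p = π/ω_d = 0.718 s.

T_p = 0.718 s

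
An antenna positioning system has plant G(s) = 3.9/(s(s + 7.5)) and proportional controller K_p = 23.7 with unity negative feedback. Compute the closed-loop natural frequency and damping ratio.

ω_n = 9.61 rad/s, ζ = 0.39

With unity feedback the closed-loop characteristic equation is s² + 7.5s + 23.7·3.9 = s² + 7.5s + 92.43 = 0.
Matching s² + 2ζω_n s + ω_n²: ω_n = √92.43 = 9.614 rad/s and 2ζω_n = 7.5, so ζ = 7.5/(2·9.614) = 0.39.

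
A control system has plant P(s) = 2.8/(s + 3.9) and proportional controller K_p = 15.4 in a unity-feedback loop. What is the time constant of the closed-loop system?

τ = 0.0213 s

Closed-loop transfer function: T(s) = K_p·P(s)/(1 + K_p·P(s)) = 43.12/(s + 3.9 + 43.12) = 43.12/(s + 47.02).
Time constant τ = 1/47.02 = 0.0213 s.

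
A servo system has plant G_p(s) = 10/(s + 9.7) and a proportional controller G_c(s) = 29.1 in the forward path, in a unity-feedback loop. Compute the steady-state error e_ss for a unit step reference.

The loop is type 0. Static position error constant K_pos = G_c(0)·G_p(0) = 29.1·1.031 = 30.
Steady-state error to a unit step: e_ss = 1/(1+K_pos) = 1/31 = 0.0323.

0.0323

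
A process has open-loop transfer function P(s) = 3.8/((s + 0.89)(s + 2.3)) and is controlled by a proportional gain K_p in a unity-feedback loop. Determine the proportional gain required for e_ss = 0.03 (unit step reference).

Steady-state error for a unit step on this type-0 loop is 1/(1 + K_p·P(0)).
P(0) = 1.856. Require 1/(1 + K_p·1.856) = 0.03, so 1 + 1.856·K_p = 33.33.
K_p = (33.33 − 1)/1.856 = 17.4.

K_p = 17.4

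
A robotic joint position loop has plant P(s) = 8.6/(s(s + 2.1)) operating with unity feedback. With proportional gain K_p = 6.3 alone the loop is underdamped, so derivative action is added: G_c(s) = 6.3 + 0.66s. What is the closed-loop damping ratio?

ζ = 0.528

Forward path: (6.3 + 0.66s)·8.6/(s(s+2.1)). The closed-loop characteristic equation is s² + (2.1 + 8.6·0.66)s + 8.6·6.3 = 0.
That is s² + 7.776s + 54.18 = 0, so ω_n = 7.361 rad/s and ζ = 7.776/(2·7.361) = 0.5282.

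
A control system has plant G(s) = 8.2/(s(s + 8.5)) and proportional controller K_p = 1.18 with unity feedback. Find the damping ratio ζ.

ζ = 1.37

1 + K_p·G(s) = 0 gives s² + 8.5s + 9.676 = 0.
Matching s² + 2ζω_n s + ω_n²: ω_n = √9.676 = 3.111 rad/s and 2ζω_n = 8.5, so ζ = 8.5/(2·3.111) = 1.37.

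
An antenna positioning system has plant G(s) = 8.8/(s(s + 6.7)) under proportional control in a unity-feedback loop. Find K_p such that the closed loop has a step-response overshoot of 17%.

K_p = 5.28

From %OS = 100·exp(−πζ/√(1−ζ²)) = 17%, ζ = −ln(0.17)/√(π²+ln²(0.17)) = 0.4913.
Characteristic equation s² + 6.7s + 8.8K_p = 0 gives ζ = 6.7/(2√(8.8K_p)).
Setting ζ = 0.4913: √(8.8K_p) = 6.7/(2·0.4913) = 6.819, so K_p = 46.5/8.8 = 5.28.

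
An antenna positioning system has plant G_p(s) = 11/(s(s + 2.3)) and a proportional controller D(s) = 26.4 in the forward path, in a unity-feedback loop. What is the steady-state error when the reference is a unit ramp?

0.00792

The loop has one pole at the origin (type 1). Velocity error constant K_v = lim_{s→0} s·D(s)G_p(s) = 26.4·11/2.3 = 126.3.
Steady-state error to a unit ramp: e_ss = 1/K_v = 0.00792.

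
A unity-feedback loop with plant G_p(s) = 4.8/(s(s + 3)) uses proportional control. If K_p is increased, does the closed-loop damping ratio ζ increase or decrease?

decrease

ζ = 3/(2√(4.8K_p)); increasing K_p raises the denominator, so ζ falls.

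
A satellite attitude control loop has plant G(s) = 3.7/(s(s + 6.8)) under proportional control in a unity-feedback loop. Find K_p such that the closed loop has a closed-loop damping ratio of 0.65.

Closed-loop characteristic equation: s² + 6.8s + K_p·3.7 = 0.
So ω_n = √(3.7K_p) and 2ζω_n = 6.8, giving ζ = 6.8/(2√(3.7K_p)).
Setting ζ = 0.65: √(3.7K_p) = 6.8/(2·0.65) = 5.231, so K_p = 27.36/3.7 = 7.39.

K_p = 7.39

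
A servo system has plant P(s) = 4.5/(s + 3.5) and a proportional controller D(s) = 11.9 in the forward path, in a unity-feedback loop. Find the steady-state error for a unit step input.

0.0613

The loop is type 0. Static position error constant K_pos = D(0)·P(0) = 11.9·1.286 = 15.3.
Steady-state error to a unit step: e_ss = 1/(1+K_pos) = 1/16.3 = 0.0613.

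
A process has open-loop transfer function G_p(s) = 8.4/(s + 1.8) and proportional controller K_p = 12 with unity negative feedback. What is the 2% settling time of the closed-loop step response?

Closed-loop transfer function: T(s) = K_p·G_p(s)/(1 + K_p·G_p(s)) = 100.8/(s + 1.8 + 100.8) = 100.8/(s + 102.6).
Time constant τ = 1/102.6 = 0.009747 s, so the 2% settling time is about 4τ = 0.039 s.

T_s ≈ 0.039 s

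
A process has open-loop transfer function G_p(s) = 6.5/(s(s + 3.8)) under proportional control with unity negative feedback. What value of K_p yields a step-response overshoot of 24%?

From %OS = 100·exp(−πζ/√(1−ζ²)) = 24%, ζ = −ln(0.24)/√(π²+ln²(0.24)) = 0.4136.
Characteristic equation s² + 3.8s + 6.5K_p = 0 gives ζ = 3.8/(2√(6.5K_p)).
Setting ζ = 0.4136: √(6.5K_p) = 3.8/(2·0.4136) = 4.594, so K_p = 21.1/6.5 = 3.25.

K_p = 3.25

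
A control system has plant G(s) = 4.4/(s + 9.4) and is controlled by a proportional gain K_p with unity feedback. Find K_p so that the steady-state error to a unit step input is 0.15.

K_p = 12.1

For a type-0 loop with proportional control, e_ss = 1/(1 + K_p·G(0)).
G(0) = 0.4681. Require 1/(1 + K_p·0.4681) = 0.15, so 1 + 0.4681·K_p = 6.667.
K_p = (6.667 − 1)/0.4681 = 12.1.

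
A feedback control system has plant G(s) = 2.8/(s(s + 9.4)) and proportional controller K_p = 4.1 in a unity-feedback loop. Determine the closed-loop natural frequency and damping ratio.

ω_n = 3.39 rad/s, ζ = 1.39

The closed-loop denominator is s(s+9.4) + 4.1·2.8 = s² + 9.4s + 11.48.
Matching s² + 2ζω_n s + ω_n²: ω_n = √11.48 = 3.388 rad/s and 2ζω_n = 9.4, so ζ = 9.4/(2·3.388) = 1.39.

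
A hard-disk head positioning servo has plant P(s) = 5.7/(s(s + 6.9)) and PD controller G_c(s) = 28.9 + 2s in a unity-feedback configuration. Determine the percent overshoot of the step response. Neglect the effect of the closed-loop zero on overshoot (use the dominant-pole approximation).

Forward path: (28.9 + 2s)·5.7/(s(s+6.9)). The closed-loop characteristic equation is s² + (6.9 + 5.7·2)s + 5.7·28.9 = 0.
That is s² + 18.3s + 164.7 = 0, so ω_n = 12.83 rad/s and ζ = 18.3/(2·12.83) = 0.7129.
%OS = 100·exp(−πζ/√(1−ζ²)) = 4.1%.

4.1%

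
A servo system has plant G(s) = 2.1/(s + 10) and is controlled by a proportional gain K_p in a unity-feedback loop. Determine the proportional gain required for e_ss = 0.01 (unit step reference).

Steady-state error for a unit step on this type-0 loop is 1/(1 + K_p·G(0)).
G(0) = 0.21. Require 1/(1 + K_p·0.21) = 0.01, so 1 + 0.21·K_p = 100.
K_p = (100 − 1)/0.21 = 471.

K_p = 471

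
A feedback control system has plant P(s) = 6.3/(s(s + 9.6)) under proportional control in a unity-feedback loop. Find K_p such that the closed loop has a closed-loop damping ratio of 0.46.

Closed-loop characteristic equation: s² + 9.6s + K_p·6.3 = 0.
So ω_n = √(6.3K_p) and 2ζω_n = 9.6, giving ζ = 9.6/(2√(6.3K_p)).
Setting ζ = 0.46: √(6.3K_p) = 9.6/(2·0.46) = 10.43, so K_p = 108.9/6.3 = 17.3.

K_p = 17.3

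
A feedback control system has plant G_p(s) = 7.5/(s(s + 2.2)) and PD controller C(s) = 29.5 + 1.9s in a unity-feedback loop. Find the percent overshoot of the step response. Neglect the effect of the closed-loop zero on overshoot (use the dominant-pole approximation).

12.4%

Forward path: (29.5 + 1.9s)·7.5/(s(s+2.2)). The closed-loop characteristic equation is s² + (2.2 + 7.5·1.9)s + 7.5·29.5 = 0.
That is s² + 16.45s + 221.2 = 0, so ω_n = 14.87 rad/s and ζ = 16.45/(2·14.87) = 0.553.
%OS = 100·exp(−πζ/√(1−ζ²)) = 12.4%.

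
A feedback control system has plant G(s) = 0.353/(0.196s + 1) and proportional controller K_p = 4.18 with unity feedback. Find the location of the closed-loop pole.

s = -12.63

Closed loop: T(s) = K_p·G/(1+K_p·G) = 1.476/(0.196s + 1 + 1.476), with pole at s = −(1 + 1.476)/0.196 = −12.63.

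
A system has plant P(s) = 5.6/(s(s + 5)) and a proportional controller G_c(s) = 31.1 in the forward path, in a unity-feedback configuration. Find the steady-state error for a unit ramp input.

0.0287

The loop has one pole at the origin (type 1). Velocity error constant K_v = lim_{s→0} s·G_c(s)P(s) = 31.1·5.6/5 = 34.83.
Steady-state error to a unit ramp: e_ss = 1/K_v = 0.0287.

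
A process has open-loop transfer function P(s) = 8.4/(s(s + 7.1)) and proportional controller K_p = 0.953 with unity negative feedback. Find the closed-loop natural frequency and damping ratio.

ω_n = 2.83 rad/s, ζ = 1.25

1 + K_p·P(s) = 0 gives s² + 7.1s + 8.005 = 0.
Matching s² + 2ζω_n s + ω_n²: ω_n = √8.005 = 2.829 rad/s and 2ζω_n = 7.1, so ζ = 7.1/(2·2.829) = 1.25.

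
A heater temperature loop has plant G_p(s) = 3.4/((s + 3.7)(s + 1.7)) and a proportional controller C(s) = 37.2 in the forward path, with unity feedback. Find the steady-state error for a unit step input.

0.0474

The loop is type 0. Static position error constant K_pos = C(0)·G_p(0) = 37.2·0.5405 = 20.11.
Steady-state error to a unit step: e_ss = 1/(1+K_pos) = 1/21.11 = 0.0474.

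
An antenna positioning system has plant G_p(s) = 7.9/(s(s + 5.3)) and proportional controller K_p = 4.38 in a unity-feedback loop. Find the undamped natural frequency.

ω_n = 5.88 rad/s

1 + K_p·G_p(s) = 0 gives s² + 5.3s + 34.6 = 0.
Matching s² + 2ζω_n s + ω_n²: ω_n = √34.6 = 5.882 rad/s and 2ζω_n = 5.3, so ζ = 5.3/(2·5.882) = 0.451.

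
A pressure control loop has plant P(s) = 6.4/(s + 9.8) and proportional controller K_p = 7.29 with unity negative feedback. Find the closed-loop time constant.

τ = 0.0177 s

Closed-loop transfer function: T(s) = K_p·P(s)/(1 + K_p·P(s)) = 46.66/(s + 9.8 + 46.66) = 46.66/(s + 56.46).
Time constant τ = 1/56.46 = 0.0177 s.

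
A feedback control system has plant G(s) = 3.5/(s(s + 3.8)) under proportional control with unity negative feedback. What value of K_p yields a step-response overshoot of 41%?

From %OS = 100·exp(−πζ/√(1−ζ²)) = 41%, ζ = −ln(0.41)/√(π²+ln²(0.41)) = 0.273.
Characteristic equation s² + 3.8s + 3.5K_p = 0 gives ζ = 3.8/(2√(3.5K_p)).
Setting ζ = 0.273: √(3.5K_p) = 3.8/(2·0.273) = 6.959, so K_p = 48.43/3.5 = 13.8.

K_p = 13.8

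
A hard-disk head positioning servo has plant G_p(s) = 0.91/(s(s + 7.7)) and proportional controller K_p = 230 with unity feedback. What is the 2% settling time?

The closed-loop denominator s² + 7.7s + 209.3 gives ω_n = √209.3 = 14.47 and ζ = 7.7/(2ω_n) = 0.2661.
2% settling time T_s ≈ 4/(ζω_n) = 4/3.85 = 1.04 s.

T_s ≈ 1.04 s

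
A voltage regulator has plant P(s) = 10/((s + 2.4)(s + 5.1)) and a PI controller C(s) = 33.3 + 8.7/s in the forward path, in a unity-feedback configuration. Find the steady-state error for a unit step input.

The open loop C(s)P(s) has a pole at the origin (type 1), so the static position error constant is infinite and e_ss = 1/(1+∞) = 0.

0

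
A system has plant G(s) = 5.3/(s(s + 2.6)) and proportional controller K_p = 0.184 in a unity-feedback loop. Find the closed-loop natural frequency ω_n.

The closed-loop denominator is s(s+2.6) + 0.184·5.3 = s² + 2.6s + 0.9752.
Matching s² + 2ζω_n s + ω_n²: ω_n = √0.9752 = 0.9875 rad/s and 2ζω_n = 2.6, so ζ = 2.6/(2·0.9875) = 1.32.

ω_n = 0.988 rad/s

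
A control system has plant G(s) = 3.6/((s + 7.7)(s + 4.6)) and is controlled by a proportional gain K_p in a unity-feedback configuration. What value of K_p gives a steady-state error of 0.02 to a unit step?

K_p = 482

For a type-0 loop with proportional control, e_ss = 1/(1 + K_p·G(0)).
G(0) = 0.1016. Require 1/(1 + K_p·0.1016) = 0.02, so 1 + 0.1016·K_p = 50.
K_p = (50 − 1)/0.1016 = 482.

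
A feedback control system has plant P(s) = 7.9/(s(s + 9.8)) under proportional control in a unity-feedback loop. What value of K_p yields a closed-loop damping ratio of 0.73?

K_p = 5.7

Closed-loop characteristic equation: s² + 9.8s + K_p·7.9 = 0.
So ω_n = √(7.9K_p) and 2ζω_n = 9.8, giving ζ = 9.8/(2√(7.9K_p)).
Setting ζ = 0.73: √(7.9K_p) = 9.8/(2·0.73) = 6.712, so K_p = 45.06/7.9 = 5.7.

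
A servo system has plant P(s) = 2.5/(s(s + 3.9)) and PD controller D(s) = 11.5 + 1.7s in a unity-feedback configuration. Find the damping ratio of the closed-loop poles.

Forward path: (11.5 + 1.7s)·2.5/(s(s+3.9)). The closed-loop characteristic equation is s² + (3.9 + 2.5·1.7)s + 2.5·11.5 = 0.
That is s² + 8.15s + 28.75 = 0, so ω_n = 5.362 rad/s and ζ = 8.15/(2·5.362) = 0.76.

ζ = 0.76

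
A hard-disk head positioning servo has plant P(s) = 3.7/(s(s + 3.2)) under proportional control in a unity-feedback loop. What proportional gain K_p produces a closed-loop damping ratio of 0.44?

Closed-loop characteristic equation: s² + 3.2s + K_p·3.7 = 0.
So ω_n = √(3.7K_p) and 2ζω_n = 3.2, giving ζ = 3.2/(2√(3.7K_p)).
Setting ζ = 0.44: √(3.7K_p) = 3.2/(2·0.44) = 3.636, so K_p = 13.22/3.7 = 3.57.

K_p = 3.57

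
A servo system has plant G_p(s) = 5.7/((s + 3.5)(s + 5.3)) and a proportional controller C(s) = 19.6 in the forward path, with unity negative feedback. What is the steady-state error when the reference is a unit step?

0.142

The loop is type 0. Static position error constant K_pos = C(0)·G_p(0) = 19.6·0.3073 = 6.023.
Steady-state error to a unit step: e_ss = 1/(1+K_pos) = 1/7.023 = 0.142.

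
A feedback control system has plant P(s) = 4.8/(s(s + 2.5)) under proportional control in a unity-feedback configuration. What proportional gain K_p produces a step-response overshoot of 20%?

K_p = 1.57

From %OS = 100·exp(−πζ/√(1−ζ²)) = 20%, ζ = −ln(0.2)/√(π²+ln²(0.2)) = 0.4559.
Characteristic equation s² + 2.5s + 4.8K_p = 0 gives ζ = 2.5/(2√(4.8K_p)).
Setting ζ = 0.4559: √(4.8K_p) = 2.5/(2·0.4559) = 2.742, so K_p = 7.516/4.8 = 1.57.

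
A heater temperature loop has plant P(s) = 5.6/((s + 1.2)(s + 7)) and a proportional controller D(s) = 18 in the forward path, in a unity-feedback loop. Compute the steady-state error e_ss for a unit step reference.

0.0769

The loop is type 0. Static position error constant K_pos = D(0)·P(0) = 18·0.6667 = 12.
Steady-state error to a unit step: e_ss = 1/(1+K_pos) = 1/13 = 0.0769.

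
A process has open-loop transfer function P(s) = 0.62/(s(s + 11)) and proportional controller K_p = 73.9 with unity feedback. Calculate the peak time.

From 1 + K_pP(s) = 0: s² + 11s + 45.82 = 0 ⇒ ω_n = 6.769, ζ = 0.8125.
Damped frequency ω_d = ω_n√(1−ζ²) = 3.946 rad/s, so peak time T_p = π/ω_d = 0.796 s.

T_p = 0.796 s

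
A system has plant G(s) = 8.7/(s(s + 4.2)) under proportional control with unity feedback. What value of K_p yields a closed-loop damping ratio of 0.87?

K_p = 0.67

Closed-loop characteristic equation: s² + 4.2s + K_p·8.7 = 0.
So ω_n = √(8.7K_p) and 2ζω_n = 4.2, giving ζ = 4.2/(2√(8.7K_p)).
Setting ζ = 0.87: √(8.7K_p) = 4.2/(2·0.87) = 2.414, so K_p = 5.826/8.7 = 0.67.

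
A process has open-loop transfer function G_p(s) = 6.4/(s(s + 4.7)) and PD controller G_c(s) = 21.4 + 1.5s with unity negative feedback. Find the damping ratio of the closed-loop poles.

ζ = 0.611

Forward path: (21.4 + 1.5s)·6.4/(s(s+4.7)). The closed-loop characteristic equation is s² + (4.7 + 6.4·1.5)s + 6.4·21.4 = 0.
That is s² + 14.3s + 137 = 0, so ω_n = 11.7 rad/s and ζ = 14.3/(2·11.7) = 0.611.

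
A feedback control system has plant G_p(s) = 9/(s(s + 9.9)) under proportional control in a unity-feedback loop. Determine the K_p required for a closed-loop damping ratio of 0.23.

Closed-loop characteristic equation: s² + 9.9s + K_p·9 = 0.
So ω_n = √(9K_p) and 2ζω_n = 9.9, giving ζ = 9.9/(2√(9K_p)).
Setting ζ = 0.23: √(9K_p) = 9.9/(2·0.23) = 21.52, so K_p = 463.2/9 = 51.5.

K_p = 51.5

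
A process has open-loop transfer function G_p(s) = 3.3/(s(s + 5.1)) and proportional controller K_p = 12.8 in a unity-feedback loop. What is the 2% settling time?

Closed-loop characteristic equation: s² + 5.1s + 42.24 = 0, so ω_n = 6.499 rad/s and ζ = 5.1/(2·6.499) = 0.3924.
2% settling time T_s ≈ 4/(ζω_n) = 4/2.55 = 1.57 s.

T_s ≈ 1.57 s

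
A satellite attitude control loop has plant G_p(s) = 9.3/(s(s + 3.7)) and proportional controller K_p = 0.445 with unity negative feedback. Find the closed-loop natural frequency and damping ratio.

The closed-loop denominator is s(s+3.7) + 0.445·9.3 = s² + 3.7s + 4.139.
Matching s² + 2ζω_n s + ω_n²: ω_n = √4.139 = 2.034 rad/s and 2ζω_n = 3.7, so ζ = 3.7/(2·2.034) = 0.909.

ω_n = 2.03 rad/s, ζ = 0.909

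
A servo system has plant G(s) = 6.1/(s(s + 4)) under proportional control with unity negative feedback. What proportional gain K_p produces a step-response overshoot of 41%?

From %OS = 100·exp(−πζ/√(1−ζ²)) = 41%, ζ = −ln(0.41)/√(π²+ln²(0.41)) = 0.273.
Characteristic equation s² + 4s + 6.1K_p = 0 gives ζ = 4/(2√(6.1K_p)).
Setting ζ = 0.273: √(6.1K_p) = 4/(2·0.273) = 7.325, so K_p = 53.66/6.1 = 8.8.

K_p = 8.8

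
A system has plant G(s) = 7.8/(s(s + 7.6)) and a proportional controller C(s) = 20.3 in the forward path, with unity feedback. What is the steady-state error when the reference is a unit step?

0

The open loop C(s)G(s) has a pole at the origin (type 1), so the static position error constant is infinite and e_ss = 1/(1+∞) = 0.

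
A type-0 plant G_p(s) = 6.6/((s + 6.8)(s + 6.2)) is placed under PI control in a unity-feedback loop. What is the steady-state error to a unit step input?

0

The PI controller's integrator makes the forward path type 1, so e_ss to a step is zero.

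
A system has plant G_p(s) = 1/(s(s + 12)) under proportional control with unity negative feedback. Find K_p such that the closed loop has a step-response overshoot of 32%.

From %OS = 100·exp(−πζ/√(1−ζ²)) = 32%, ζ = −ln(0.32)/√(π²+ln²(0.32)) = 0.341.
Characteristic equation s² + 12s + 1K_p = 0 gives ζ = 12/(2√(1K_p)).
Setting ζ = 0.341: √(1K_p) = 12/(2·0.341) = 17.6, so K_p = 309.7/1 = 310.

K_p = 310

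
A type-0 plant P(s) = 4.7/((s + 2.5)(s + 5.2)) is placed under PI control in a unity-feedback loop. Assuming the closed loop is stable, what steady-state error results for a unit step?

The PI controller's integrator makes the forward path type 1, so e_ss to a step is zero.

0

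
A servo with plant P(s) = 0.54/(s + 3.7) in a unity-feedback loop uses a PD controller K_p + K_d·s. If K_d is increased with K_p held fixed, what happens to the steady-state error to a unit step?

K_d affects only the transient (the s-coefficient); the DC loop gain, and hence e_ss, depends only on K_p.

unchanged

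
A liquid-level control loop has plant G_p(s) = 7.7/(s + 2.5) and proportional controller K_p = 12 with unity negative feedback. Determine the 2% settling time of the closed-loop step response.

T_s ≈ 0.0421 s

Closed-loop transfer function: T(s) = K_p·G_p(s)/(1 + K_p·G_p(s)) = 92.4/(s + 2.5 + 92.4) = 92.4/(s + 94.9).
Time constant τ = 1/94.9 = 0.01054 s, so the 2% settling time is about 4τ = 0.0421 s.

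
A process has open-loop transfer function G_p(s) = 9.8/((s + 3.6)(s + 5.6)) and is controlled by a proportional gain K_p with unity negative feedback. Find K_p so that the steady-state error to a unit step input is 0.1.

For a type-0 loop with proportional control, e_ss = 1/(1 + K_p·G_p(0)).
G_p(0) = 0.4861. Require 1/(1 + K_p·0.4861) = 0.1, so 1 + 0.4861·K_p = 10.
K_p = (10 − 1)/0.4861 = 18.5.

K_p = 18.5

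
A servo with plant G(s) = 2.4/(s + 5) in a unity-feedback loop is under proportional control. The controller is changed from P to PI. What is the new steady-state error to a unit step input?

Adding integral action puts a pole at s = 0 in the forward path, raising the system type to 1; a type-1 loop has zero steady-state error to a step.

0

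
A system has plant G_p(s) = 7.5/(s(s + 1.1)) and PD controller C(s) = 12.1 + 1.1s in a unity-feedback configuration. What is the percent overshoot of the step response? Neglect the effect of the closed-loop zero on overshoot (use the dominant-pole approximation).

17%

Forward path: (12.1 + 1.1s)·7.5/(s(s+1.1)). The closed-loop characteristic equation is s² + (1.1 + 7.5·1.1)s + 7.5·12.1 = 0.
That is s² + 9.35s + 90.75 = 0, so ω_n = 9.526 rad/s and ζ = 9.35/(2·9.526) = 0.4907.
%OS = 100·exp(−πζ/√(1−ζ²)) = 17%.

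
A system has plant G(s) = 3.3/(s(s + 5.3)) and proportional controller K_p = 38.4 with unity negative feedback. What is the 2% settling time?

T_s ≈ 1.51 s

Closed-loop characteristic equation: s² + 5.3s + 126.7 = 0, so ω_n = 11.26 rad/s and ζ = 5.3/(2·11.26) = 0.2354.
2% settling time T_s ≈ 4/(ζω_n) = 4/2.65 = 1.51 s.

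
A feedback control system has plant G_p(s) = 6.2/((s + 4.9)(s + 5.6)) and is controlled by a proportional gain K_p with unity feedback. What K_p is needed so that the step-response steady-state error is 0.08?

K_p = 50.9

For a type-0 loop with proportional control, e_ss = 1/(1 + K_p·G_p(0)).
G_p(0) = 0.2259. Require 1/(1 + K_p·0.2259) = 0.08, so 1 + 0.2259·K_p = 12.5.
K_p = (12.5 − 1)/0.2259 = 50.9.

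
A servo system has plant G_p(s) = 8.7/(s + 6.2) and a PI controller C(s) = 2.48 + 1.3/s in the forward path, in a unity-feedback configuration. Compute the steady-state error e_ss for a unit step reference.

The open loop C(s)G_p(s) has a pole at the origin (type 1), so the static position error constant is infinite and e_ss = 1/(1+∞) = 0.

0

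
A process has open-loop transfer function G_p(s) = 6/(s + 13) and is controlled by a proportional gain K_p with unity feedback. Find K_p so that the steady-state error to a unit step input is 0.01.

For a type-0 loop with proportional control, e_ss = 1/(1 + K_p·G_p(0)).
G_p(0) = 0.4615. Require 1/(1 + K_p·0.4615) = 0.01, so 1 + 0.4615·K_p = 100.
K_p = (100 − 1)/0.4615 = 214.

K_p = 214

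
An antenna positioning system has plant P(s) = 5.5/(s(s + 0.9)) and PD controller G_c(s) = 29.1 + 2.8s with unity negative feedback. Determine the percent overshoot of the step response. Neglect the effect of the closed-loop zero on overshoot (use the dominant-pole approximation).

7.09%

Forward path: (29.1 + 2.8s)·5.5/(s(s+0.9)). The closed-loop characteristic equation is s² + (0.9 + 5.5·2.8)s + 5.5·29.1 = 0.
That is s² + 16.3s + 160.1 = 0, so ω_n = 12.65 rad/s and ζ = 16.3/(2·12.65) = 0.6442.
%OS = 100·exp(−πζ/√(1−ζ²)) = 7.09%.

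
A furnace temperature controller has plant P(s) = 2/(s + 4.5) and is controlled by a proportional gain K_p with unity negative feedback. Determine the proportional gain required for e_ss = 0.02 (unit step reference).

K_p = 110

For a type-0 loop with proportional control, e_ss = 1/(1 + K_p·P(0)).
P(0) = 0.4444. Require 1/(1 + K_p·0.4444) = 0.02, so 1 + 0.4444·K_p = 50.
K_p = (50 − 1)/0.4444 = 110.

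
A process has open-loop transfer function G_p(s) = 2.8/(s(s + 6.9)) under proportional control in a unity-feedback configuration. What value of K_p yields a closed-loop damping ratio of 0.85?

Closed-loop characteristic equation: s² + 6.9s + K_p·2.8 = 0.
So ω_n = √(2.8K_p) and 2ζω_n = 6.9, giving ζ = 6.9/(2√(2.8K_p)).
Setting ζ = 0.85: √(2.8K_p) = 6.9/(2·0.85) = 4.059, so K_p = 16.47/2.8 = 5.88.

K_p = 5.88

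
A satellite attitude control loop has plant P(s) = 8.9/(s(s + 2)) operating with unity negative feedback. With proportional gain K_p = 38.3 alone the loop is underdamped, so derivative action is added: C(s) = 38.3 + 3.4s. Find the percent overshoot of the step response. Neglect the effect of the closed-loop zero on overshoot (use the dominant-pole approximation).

Forward path: (38.3 + 3.4s)·8.9/(s(s+2)). The closed-loop characteristic equation is s² + (2 + 8.9·3.4)s + 8.9·38.3 = 0.
That is s² + 32.26s + 340.9 = 0, so ω_n = 18.46 rad/s and ζ = 32.26/(2·18.46) = 0.8737.
%OS = 100·exp(−πζ/√(1−ζ²)) = 0.355%.

0.355%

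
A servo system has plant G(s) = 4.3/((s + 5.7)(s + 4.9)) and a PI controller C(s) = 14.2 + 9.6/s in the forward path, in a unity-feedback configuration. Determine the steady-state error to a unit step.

0

The open loop C(s)G(s) has a pole at the origin (type 1), so the static position error constant is infinite and e_ss = 1/(1+∞) = 0.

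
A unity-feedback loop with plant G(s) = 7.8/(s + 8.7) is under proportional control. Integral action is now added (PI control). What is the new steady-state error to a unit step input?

The integrator makes K_pos = lim_{s→0} C(s)G(s) infinite, so e_ss = 1/(1+K_pos) = 0.

0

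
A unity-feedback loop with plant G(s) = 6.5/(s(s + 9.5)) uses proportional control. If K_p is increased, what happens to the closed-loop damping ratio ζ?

decrease

ζ = 9.5/(2√(6.5K_p)); increasing K_p raises the denominator, so ζ falls.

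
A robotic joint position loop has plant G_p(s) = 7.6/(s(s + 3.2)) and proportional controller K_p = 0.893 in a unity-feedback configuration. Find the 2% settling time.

From 1 + K_pG_p(s) = 0: s² + 3.2s + 6.787 = 0 ⇒ ω_n = 2.605, ζ = 0.6142.
2% settling time T_s ≈ 4/(ζω_n) = 4/1.6 = 2.5 s.

T_s ≈ 2.5 s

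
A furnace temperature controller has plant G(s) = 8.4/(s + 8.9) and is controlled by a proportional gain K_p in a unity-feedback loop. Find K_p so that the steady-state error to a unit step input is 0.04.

K_p = 25.4

For a type-0 loop with proportional control, e_ss = 1/(1 + K_p·G(0)).
G(0) = 0.9438. Require 1/(1 + K_p·0.9438) = 0.04, so 1 + 0.9438·K_p = 25.
K_p = (25 − 1)/0.9438 = 25.4.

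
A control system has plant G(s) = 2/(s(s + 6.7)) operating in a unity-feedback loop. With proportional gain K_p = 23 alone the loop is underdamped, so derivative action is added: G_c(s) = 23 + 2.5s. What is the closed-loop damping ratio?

Forward path: (23 + 2.5s)·2/(s(s+6.7)). The closed-loop characteristic equation is s² + (6.7 + 2·2.5)s + 2·23 = 0.
That is s² + 11.7s + 46 = 0, so ω_n = 6.782 rad/s and ζ = 11.7/(2·6.782) = 0.8625.

ζ = 0.863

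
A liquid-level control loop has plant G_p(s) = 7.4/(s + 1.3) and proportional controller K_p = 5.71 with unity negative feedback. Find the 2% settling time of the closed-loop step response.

T_s ≈ 0.0918 s

Closed-loop transfer function: T(s) = K_p·G_p(s)/(1 + K_p·G_p(s)) = 42.25/(s + 1.3 + 42.25) = 42.25/(s + 43.55).
Time constant τ = 1/43.55 = 0.02296 s, so the 2% settling time is about 4τ = 0.0918 s.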